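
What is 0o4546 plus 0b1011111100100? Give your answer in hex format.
Convert 0o4546 (octal) → 4×512 + 5×64 + 4×8 + 6 = 2406 (decimal)
Convert 0b1011111100100 (binary) → 4096 + 1024 + 512 + 256 + 128 + 64 + 32 + 4 = 6116 (decimal)
Compute 2406 + 6116 = 8522
Convert 8522 (decimal) → 8522 = 2×4096 + 1×256 + 4×16 + 10 → 0x214A (hexadecimal)
0x214A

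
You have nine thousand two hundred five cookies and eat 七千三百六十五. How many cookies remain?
Convert nine thousand two hundred five (English words) → 9×1000 + 2×100 + 5 = 9205 (decimal)
Convert 七千三百六十五 (Chinese numeral) → 7×1000 + 3×100 + 6×10 + 5 = 7365 (decimal)
Compute 9205 - 7365 = 1840
1840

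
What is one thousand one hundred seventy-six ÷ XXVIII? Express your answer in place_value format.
Convert one thousand one hundred seventy-six (English words) → 1×1000 + 1×100 + 76 = 1176 (decimal)
Convert XXVIII (Roman numeral) → 10 + 10 + 5 + 1 + 1 + 1 = 28 (decimal)
Compute 1176 ÷ 28 = 42
Convert 42 (decimal) → 42 = 4×10 + 2 → 4 tens, 2 ones (place-value notation)
4 tens, 2 ones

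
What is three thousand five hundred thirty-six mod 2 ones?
Convert three thousand five hundred thirty-six (English words) → 3×1000 + 5×100 + 36 = 3536 (decimal)
Convert 2 ones (place-value notation) → 2 (decimal)
Compute 3536 mod 2 = 0
0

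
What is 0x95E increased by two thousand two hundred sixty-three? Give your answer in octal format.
Convert 0x95E (hexadecimal) → 9×256 + 5×16 + 14 = 2398 (decimal)
Convert two thousand two hundred sixty-three (English words) → 2×1000 + 2×100 + 63 = 2263 (decimal)
Compute 2398 + 2263 = 4661
Convert 4661 (decimal) → 4661 = 1×4096 + 1×512 + 6×8 + 5 → 0o11065 (octal)
0o11065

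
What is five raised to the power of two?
Convert five (English words) → 5 (decimal)
Convert two (English words) → 2 (decimal)
Compute 5 ^ 2 = 25
25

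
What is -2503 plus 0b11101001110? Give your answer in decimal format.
Convert 0b11101001110 (binary) → 1024 + 512 + 256 + 64 + 8 + 4 + 2 = 1870 (decimal)
Compute -2503 + 1870 = -633
-633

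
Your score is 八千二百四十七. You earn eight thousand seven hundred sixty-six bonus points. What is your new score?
Convert 八千二百四十七 (Chinese numeral) → 8×1000 + 2×100 + 4×10 + 7 = 8247 (decimal)
Convert eight thousand seven hundred sixty-six (English words) → 8×1000 + 7×100 + 66 = 8766 (decimal)
Compute 8247 + 8766 = 17013
17013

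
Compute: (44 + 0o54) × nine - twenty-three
Convert 0o54 (octal) → 5×8 + 4 = 44 (decimal)
Convert nine (English words) → 9 (decimal)
Convert twenty-three (English words) → 23 (decimal)
Expression in decimal: (44 + 44) × 9 - 23
Parentheses first: 44 + 44 = 88
Multiply: 88 × 9 = 792
Subtract: 792 - 23 = 769
769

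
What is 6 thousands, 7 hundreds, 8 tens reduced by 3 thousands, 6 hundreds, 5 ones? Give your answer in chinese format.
Convert 6 thousands, 7 hundreds, 8 tens (place-value notation) → 6×1000 + 7×100 + 8×10 = 6780 (decimal)
Convert 3 thousands, 6 hundreds, 5 ones (place-value notation) → 3×1000 + 6×100 + 5 = 3605 (decimal)
Compute 6780 - 3605 = 3175
Convert 3175 (decimal) → 3175 = 3×1000 + 1×100 + 7×10 + 5 → 三千一百七十五 (Chinese numeral)
三千一百七十五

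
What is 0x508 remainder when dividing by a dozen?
Convert 0x508 (hexadecimal) → 5×256 + 8 = 1288 (decimal)
Convert a dozen (colloquial) → 12 (decimal)
Compute 1288 mod 12 = 4
4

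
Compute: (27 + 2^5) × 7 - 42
Convert 2^5 (power) → 32 (decimal)
Expression in decimal: (27 + 32) × 7 - 42
Parentheses first: 27 + 32 = 59
Multiply: 59 × 7 = 413
Subtract: 413 - 42 = 371
371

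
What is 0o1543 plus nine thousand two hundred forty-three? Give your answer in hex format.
Convert 0o1543 (octal) → 1×512 + 5×64 + 4×8 + 3 = 867 (decimal)
Convert nine thousand two hundred forty-three (English words) → 9×1000 + 2×100 + 43 = 9243 (decimal)
Compute 867 + 9243 = 10110
Convert 10110 (decimal) → 10110 = 2×4096 + 7×256 + 7×16 + 14 → 0x277E (hexadecimal)
0x277E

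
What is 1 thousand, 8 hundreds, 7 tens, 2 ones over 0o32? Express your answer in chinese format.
Convert 1 thousand, 8 hundreds, 7 tens, 2 ones (place-value notation) → 1×1000 + 8×100 + 7×10 + 2 = 1872 (decimal)
Convert 0o32 (octal) → 3×8 + 2 = 26 (decimal)
Compute 1872 ÷ 26 = 72
Convert 72 (decimal) → 72 = 7×10 + 2 → 七十二 (Chinese numeral)
七十二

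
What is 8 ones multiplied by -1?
Convert 8 ones (place-value notation) → 8 (decimal)
Compute 8 × -1 = -8
-8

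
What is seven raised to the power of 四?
Convert seven (English words) → 7 (decimal)
Convert 四 (Chinese numeral) → 4 (decimal)
Compute 7 ^ 4 = 2401
2401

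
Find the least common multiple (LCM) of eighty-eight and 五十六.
Convert eighty-eight (English words) → 88 (decimal)
Convert 五十六 (Chinese numeral) → 5×10 + 6 = 56 (decimal)
Compute lcm(88, 56) = 616
616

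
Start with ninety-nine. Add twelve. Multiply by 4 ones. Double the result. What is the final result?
Convert ninety-nine (English words) → 99 (decimal)
Start: 99
Convert twelve (English words) → 12 (decimal)
99 + 12 = 111
Convert 4 ones (place-value notation) → 4 (decimal)
111 × 4 = 444
444 × 2 = 888
888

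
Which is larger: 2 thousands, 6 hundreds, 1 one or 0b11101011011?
Convert 2 thousands, 6 hundreds, 1 one (place-value notation) → 2×1000 + 6×100 + 1 = 2601 (decimal)
Convert 0b11101011011 (binary) → 1024 + 512 + 256 + 64 + 16 + 8 + 2 + 1 = 1883 (decimal)
Compare 2601 vs 1883: larger = 2601
2601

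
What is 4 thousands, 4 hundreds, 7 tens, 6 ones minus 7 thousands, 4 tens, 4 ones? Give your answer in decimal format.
Convert 4 thousands, 4 hundreds, 7 tens, 6 ones (place-value notation) → 4×1000 + 4×100 + 7×10 + 6 = 4476 (decimal)
Convert 7 thousands, 4 tens, 4 ones (place-value notation) → 7×1000 + 4×10 + 4 = 7044 (decimal)
Compute 4476 - 7044 = -2568
-2568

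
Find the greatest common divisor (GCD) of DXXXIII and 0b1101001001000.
Convert DXXXIII (Roman numeral) → 500 + 10 + 10 + 10 + 1 + 1 + 1 = 533 (decimal)
Convert 0b1101001001000 (binary) → 4096 + 2048 + 512 + 64 + 8 = 6728 (decimal)
Compute gcd(533, 6728) = 1
1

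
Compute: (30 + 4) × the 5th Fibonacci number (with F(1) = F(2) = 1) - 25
Convert the 5th Fibonacci number (with F(1) = F(2) = 1) (Fibonacci index) → 1, 1, 2, 3, 5 → 5 (decimal)
Expression in decimal: (30 + 4) × 5 - 25
Parentheses first: 30 + 4 = 34
Multiply: 34 × 5 = 170
Subtract: 170 - 25 = 145
145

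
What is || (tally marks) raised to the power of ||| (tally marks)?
Convert || (tally marks) → 2 (decimal)
Convert ||| (tally marks) → 3 (decimal)
Compute 2 ^ 3 = 8
8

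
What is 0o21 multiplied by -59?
Convert 0o21 (octal) → 2×8 + 1 = 17 (decimal)
Compute 17 × -59 = -1003
-1003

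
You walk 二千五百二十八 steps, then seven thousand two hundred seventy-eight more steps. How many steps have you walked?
Convert 二千五百二十八 (Chinese numeral) → 2×1000 + 5×100 + 2×10 + 8 = 2528 (decimal)
Convert seven thousand two hundred seventy-eight (English words) → 7×1000 + 2×100 + 78 = 7278 (decimal)
Compute 2528 + 7278 = 9806
9806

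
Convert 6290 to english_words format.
Convert 6290 (decimal) → 6290 = 6×1000 + 2×100 + 90 → six thousand two hundred ninety (English words)
six thousand two hundred ninety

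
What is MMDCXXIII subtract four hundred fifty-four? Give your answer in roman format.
Convert MMDCXXIII (Roman numeral) → 1000 + 1000 + 500 + 100 + 10 + 10 + 1 + 1 + 1 = 2623 (decimal)
Convert four hundred fifty-four (English words) → 4×100 + 54 = 454 (decimal)
Compute 2623 - 454 = 2169
Convert 2169 (decimal) → 2169 = 1000 + 1000 + 100 + 50 + 10 + 9 → MMCLXIX (Roman numeral)
MMCLXIX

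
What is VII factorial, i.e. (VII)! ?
Convert VII (Roman numeral) → 5 + 1 + 1 = 7 (decimal)
Compute 7! = 5040
5040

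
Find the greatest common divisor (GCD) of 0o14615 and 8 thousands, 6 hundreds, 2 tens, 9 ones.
Convert 0o14615 (octal) → 1×4096 + 4×512 + 6×64 + 1×8 + 5 = 6541 (decimal)
Convert 8 thousands, 6 hundreds, 2 tens, 9 ones (place-value notation) → 8×1000 + 6×100 + 2×10 + 9 = 8629 (decimal)
Compute gcd(6541, 8629) = 1
1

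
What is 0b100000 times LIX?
Convert 0b100000 (binary) → 32 (decimal)
Convert LIX (Roman numeral) → 50 + 9 = 59 (decimal)
Compute 32 × 59 = 1888
1888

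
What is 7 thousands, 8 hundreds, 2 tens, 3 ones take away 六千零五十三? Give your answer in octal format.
Convert 7 thousands, 8 hundreds, 2 tens, 3 ones (place-value notation) → 7×1000 + 8×100 + 2×10 + 3 = 7823 (decimal)
Convert 六千零五十三 (Chinese numeral) → 6×1000 + 5×10 + 3 = 6053 (decimal)
Compute 7823 - 6053 = 1770
Convert 1770 (decimal) → 1770 = 3×512 + 3×64 + 5×8 + 2 → 0o3352 (octal)
0o3352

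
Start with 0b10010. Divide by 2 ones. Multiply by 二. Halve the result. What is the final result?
Convert 0b10010 (binary) → 16 + 2 = 18 (decimal)
Start: 18
Convert 2 ones (place-value notation) → 2 (decimal)
18 ÷ 2 = 9
Convert 二 (Chinese numeral) → 2 (decimal)
9 × 2 = 18
18 ÷ 2 = 9
9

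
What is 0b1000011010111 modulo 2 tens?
Convert 0b1000011010111 (binary) → 4096 + 128 + 64 + 16 + 4 + 2 + 1 = 4311 (decimal)
Convert 2 tens (place-value notation) → 2×10 = 20 (decimal)
Compute 4311 mod 20 = 11
11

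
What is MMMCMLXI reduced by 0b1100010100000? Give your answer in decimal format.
Convert MMMCMLXI (Roman numeral) → 1000 + 1000 + 1000 + 900 + 50 + 10 + 1 = 3961 (decimal)
Convert 0b1100010100000 (binary) → 4096 + 2048 + 128 + 32 = 6304 (decimal)
Compute 3961 - 6304 = -2343
-2343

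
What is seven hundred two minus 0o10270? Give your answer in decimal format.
Convert seven hundred two (English words) → 7×100 + 2 = 702 (decimal)
Convert 0o10270 (octal) → 1×4096 + 2×64 + 7×8 = 4280 (decimal)
Compute 702 - 4280 = -3578
-3578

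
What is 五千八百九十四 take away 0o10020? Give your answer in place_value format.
Convert 五千八百九十四 (Chinese numeral) → 5×1000 + 8×100 + 9×10 + 4 = 5894 (decimal)
Convert 0o10020 (octal) → 1×4096 + 2×8 = 4112 (decimal)
Compute 5894 - 4112 = 1782
Convert 1782 (decimal) → 1782 = 1×1000 + 7×100 + 8×10 + 2 → 1 thousand, 7 hundreds, 8 tens, 2 ones (place-value notation)
1 thousand, 7 hundreds, 8 tens, 2 ones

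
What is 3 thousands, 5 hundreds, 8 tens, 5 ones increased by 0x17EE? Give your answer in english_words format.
Convert 3 thousands, 5 hundreds, 8 tens, 5 ones (place-value notation) → 3×1000 + 5×100 + 8×10 + 5 = 3585 (decimal)
Convert 0x17EE (hexadecimal) → 1×4096 + 7×256 + 14×16 + 14 = 6126 (decimal)
Compute 3585 + 6126 = 9711
Convert 9711 (decimal) → 9711 = 9×1000 + 7×100 + 11 → nine thousand seven hundred eleven (English words)
nine thousand seven hundred eleven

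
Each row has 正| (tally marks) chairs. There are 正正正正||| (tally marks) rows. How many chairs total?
Convert 正| (tally marks) → 5 + 1 = 6 (decimal)
Convert 正正正正||| (tally marks) → 5 + 5 + 5 + 5 + 3 = 23 (decimal)
Compute 6 × 23 = 138
138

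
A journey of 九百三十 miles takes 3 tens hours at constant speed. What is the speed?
Convert 九百三十 (Chinese numeral) → 9×100 + 3×10 = 930 (decimal)
Convert 3 tens (place-value notation) → 3×10 = 30 (decimal)
Compute 930 ÷ 30 = 31
31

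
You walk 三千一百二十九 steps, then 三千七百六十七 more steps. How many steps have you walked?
Convert 三千一百二十九 (Chinese numeral) → 3×1000 + 1×100 + 2×10 + 9 = 3129 (decimal)
Convert 三千七百六十七 (Chinese numeral) → 3×1000 + 7×100 + 6×10 + 7 = 3767 (decimal)
Compute 3129 + 3767 = 6896
6896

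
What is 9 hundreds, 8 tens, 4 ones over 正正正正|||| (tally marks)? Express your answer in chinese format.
Convert 9 hundreds, 8 tens, 4 ones (place-value notation) → 9×100 + 8×10 + 4 = 984 (decimal)
Convert 正正正正|||| (tally marks) → 5 + 5 + 5 + 5 + 4 = 24 (decimal)
Compute 984 ÷ 24 = 41
Convert 41 (decimal) → 41 = 4×10 + 1 → 四十一 (Chinese numeral)
四十一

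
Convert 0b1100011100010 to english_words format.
Convert 0b1100011100010 (binary) → 4096 + 2048 + 128 + 64 + 32 + 2 = 6370 (decimal)
Convert 6370 (decimal) → 6370 = 6×1000 + 3×100 + 70 → six thousand three hundred seventy (English words)
six thousand three hundred seventy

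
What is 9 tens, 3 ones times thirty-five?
Convert 9 tens, 3 ones (place-value notation) → 9×10 + 3 = 93 (decimal)
Convert thirty-five (English words) → 35 (decimal)
Compute 93 × 35 = 3255
3255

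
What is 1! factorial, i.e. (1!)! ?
Convert 1! (factorial) → 1 (decimal)
Compute 1! = 1
1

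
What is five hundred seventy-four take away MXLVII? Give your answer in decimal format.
Convert five hundred seventy-four (English words) → 5×100 + 74 = 574 (decimal)
Convert MXLVII (Roman numeral) → 1000 + 40 + 5 + 1 + 1 = 1047 (decimal)
Compute 574 - 1047 = -473
-473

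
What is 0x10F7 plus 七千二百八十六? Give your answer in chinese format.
Convert 0x10F7 (hexadecimal) → 1×4096 + 15×16 + 7 = 4343 (decimal)
Convert 七千二百八十六 (Chinese numeral) → 7×1000 + 2×100 + 8×10 + 6 = 7286 (decimal)
Compute 4343 + 7286 = 11629
Convert 11629 (decimal) → 11629 = 1×10000 + 1×1000 + 6×100 + 2×10 + 9 → 一万一千六百二十九 (Chinese numeral)
一万一千六百二十九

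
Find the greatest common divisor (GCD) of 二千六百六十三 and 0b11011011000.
Convert 二千六百六十三 (Chinese numeral) → 2×1000 + 6×100 + 6×10 + 3 = 2663 (decimal)
Convert 0b11011011000 (binary) → 1024 + 512 + 128 + 64 + 16 + 8 = 1752 (decimal)
Compute gcd(2663, 1752) = 1
1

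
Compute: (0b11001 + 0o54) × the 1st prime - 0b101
Convert 0b11001 (binary) → 16 + 8 + 1 = 25 (decimal)
Convert 0o54 (octal) → 5×8 + 4 = 44 (decimal)
Convert the 1st prime (prime index) → 2 (decimal)
Convert 0b101 (binary) → 4 + 1 = 5 (decimal)
Expression in decimal: (25 + 44) × 2 - 5
Parentheses first: 25 + 44 = 69
Multiply: 69 × 2 = 138
Subtract: 138 - 5 = 133
133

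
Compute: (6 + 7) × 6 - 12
Parentheses first: 6 + 7 = 13
Multiply: 13 × 6 = 78
Subtract: 78 - 12 = 66
66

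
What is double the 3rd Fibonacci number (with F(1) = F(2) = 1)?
The 3rd Fibonacci number (with F(1) = F(2) = 1): 1, 1, 2 → 2
Compute 2 × 2 = 4
4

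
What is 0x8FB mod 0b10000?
Convert 0x8FB (hexadecimal) → 8×256 + 15×16 + 11 = 2299 (decimal)
Convert 0b10000 (binary) → 16 (decimal)
Compute 2299 mod 16 = 11
11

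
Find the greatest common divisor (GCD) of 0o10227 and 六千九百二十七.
Convert 0o10227 (octal) → 1×4096 + 2×64 + 2×8 + 7 = 4247 (decimal)
Convert 六千九百二十七 (Chinese numeral) → 6×1000 + 9×100 + 2×10 + 7 = 6927 (decimal)
Compute gcd(4247, 6927) = 1
1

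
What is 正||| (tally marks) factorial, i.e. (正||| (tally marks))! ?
Convert 正||| (tally marks) → 5 + 3 = 8 (decimal)
Compute 8! = 40320
40320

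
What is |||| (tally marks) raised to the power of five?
Convert |||| (tally marks) → 4 (decimal)
Convert five (English words) → 5 (decimal)
Compute 4 ^ 5 = 1024
1024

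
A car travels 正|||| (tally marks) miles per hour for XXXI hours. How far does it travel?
Convert 正|||| (tally marks) → 5 + 4 = 9 (decimal)
Convert XXXI (Roman numeral) → 10 + 10 + 10 + 1 = 31 (decimal)
Compute 9 × 31 = 279
279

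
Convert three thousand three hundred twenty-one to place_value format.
Convert three thousand three hundred twenty-one (English words) → 3×1000 + 3×100 + 21 = 3321 (decimal)
Convert 3321 (decimal) → 3321 = 3×1000 + 3×100 + 2×10 + 1 → 3 thousands, 3 hundreds, 2 tens, 1 one (place-value notation)
3 thousands, 3 hundreds, 2 tens, 1 one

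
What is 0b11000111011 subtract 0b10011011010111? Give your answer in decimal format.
Convert 0b11000111011 (binary) → 1024 + 512 + 32 + 16 + 8 + 2 + 1 = 1595 (decimal)
Convert 0b10011011010111 (binary) → 8192 + 1024 + 512 + 128 + 64 + 16 + 4 + 2 + 1 = 9943 (decimal)
Compute 1595 - 9943 = -8348
-8348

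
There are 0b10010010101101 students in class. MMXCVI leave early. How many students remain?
Convert 0b10010010101101 (binary) → 8192 + 1024 + 128 + 32 + 8 + 4 + 1 = 9389 (decimal)
Convert MMXCVI (Roman numeral) → 1000 + 1000 + 90 + 5 + 1 = 2096 (decimal)
Compute 9389 - 2096 = 7293
7293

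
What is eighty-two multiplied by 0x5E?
Convert eighty-two (English words) → 82 (decimal)
Convert 0x5E (hexadecimal) → 5×16 + 14 = 94 (decimal)
Compute 82 × 94 = 7708
7708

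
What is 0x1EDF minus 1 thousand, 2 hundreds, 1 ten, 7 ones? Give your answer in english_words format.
Convert 0x1EDF (hexadecimal) → 1×4096 + 14×256 + 13×16 + 15 = 7903 (decimal)
Convert 1 thousand, 2 hundreds, 1 ten, 7 ones (place-value notation) → 1×1000 + 2×100 + 1×10 + 7 = 1217 (decimal)
Compute 7903 - 1217 = 6686
Convert 6686 (decimal) → 6686 = 6×1000 + 6×100 + 86 → six thousand six hundred eighty-six (English words)
six thousand six hundred eighty-six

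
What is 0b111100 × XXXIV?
Convert 0b111100 (binary) → 32 + 16 + 8 + 4 = 60 (decimal)
Convert XXXIV (Roman numeral) → 10 + 10 + 10 + 4 = 34 (decimal)
Compute 60 × 34 = 2040
2040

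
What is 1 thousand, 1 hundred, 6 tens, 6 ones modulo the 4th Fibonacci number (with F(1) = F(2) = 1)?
Convert 1 thousand, 1 hundred, 6 tens, 6 ones (place-value notation) → 1×1000 + 1×100 + 6×10 + 6 = 1166 (decimal)
Convert the 4th Fibonacci number (with F(1) = F(2) = 1) (Fibonacci index) → 1, 1, 2, 3 → 3 (decimal)
Compute 1166 mod 3 = 2
2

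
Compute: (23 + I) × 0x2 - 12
Convert I (Roman numeral) → 1 (decimal)
Convert 0x2 (hexadecimal) → 2 (decimal)
Expression in decimal: (23 + 1) × 2 - 12
Parentheses first: 23 + 1 = 24
Multiply: 24 × 2 = 48
Subtract: 48 - 12 = 36
36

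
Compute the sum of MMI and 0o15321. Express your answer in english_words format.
Convert MMI (Roman numeral) → 1000 + 1000 + 1 = 2001 (decimal)
Convert 0o15321 (octal) → 1×4096 + 5×512 + 3×64 + 2×8 + 1 = 6865 (decimal)
Compute 2001 + 6865 = 8866
Convert 8866 (decimal) → 8866 = 8×1000 + 8×100 + 66 → eight thousand eight hundred sixty-six (English words)
eight thousand eight hundred sixty-six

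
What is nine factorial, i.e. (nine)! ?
Convert nine (English words) → 9 (decimal)
Compute 9! = 362880
362880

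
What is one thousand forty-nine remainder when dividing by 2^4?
Convert one thousand forty-nine (English words) → 1×1000 + 49 = 1049 (decimal)
Convert 2^4 (power) → 16 (decimal)
Compute 1049 mod 16 = 9
9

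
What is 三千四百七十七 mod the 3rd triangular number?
Convert 三千四百七十七 (Chinese numeral) → 3×1000 + 4×100 + 7×10 + 7 = 3477 (decimal)
Convert the 3rd triangular number (triangular index) → 3×4/2 = 6 (decimal)
Compute 3477 mod 6 = 3
3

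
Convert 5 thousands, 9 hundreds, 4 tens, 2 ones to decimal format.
Convert 5 thousands, 9 hundreds, 4 tens, 2 ones (place-value notation) → 5×1000 + 9×100 + 4×10 + 2 = 5942 (decimal)
5942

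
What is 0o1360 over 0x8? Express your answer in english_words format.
Convert 0o1360 (octal) → 1×512 + 3×64 + 6×8 = 752 (decimal)
Convert 0x8 (hexadecimal) → 8 (decimal)
Compute 752 ÷ 8 = 94
Convert 94 (decimal) → ninety-four (English words)
ninety-four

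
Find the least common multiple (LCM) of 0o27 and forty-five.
Convert 0o27 (octal) → 2×8 + 7 = 23 (decimal)
Convert forty-five (English words) → 45 (decimal)
Compute lcm(23, 45) = 1035
1035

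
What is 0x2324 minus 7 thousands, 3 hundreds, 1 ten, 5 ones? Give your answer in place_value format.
Convert 0x2324 (hexadecimal) → 2×4096 + 3×256 + 2×16 + 4 = 8996 (decimal)
Convert 7 thousands, 3 hundreds, 1 ten, 5 ones (place-value notation) → 7×1000 + 3×100 + 1×10 + 5 = 7315 (decimal)
Compute 8996 - 7315 = 1681
Convert 1681 (decimal) → 1681 = 1×1000 + 6×100 + 8×10 + 1 → 1 thousand, 6 hundreds, 8 tens, 1 one (place-value notation)
1 thousand, 6 hundreds, 8 tens, 1 one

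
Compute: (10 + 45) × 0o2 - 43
Convert 0o2 (octal) → 2 (decimal)
Expression in decimal: (10 + 45) × 2 - 43
Parentheses first: 10 + 45 = 55
Multiply: 55 × 2 = 110
Subtract: 110 - 43 = 67
67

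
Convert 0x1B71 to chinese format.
Convert 0x1B71 (hexadecimal) → 1×4096 + 11×256 + 7×16 + 1 = 7025 (decimal)
Convert 7025 (decimal) → 7025 = 7×1000 + 2×10 + 5 → 七千零二十五 (Chinese numeral)
七千零二十五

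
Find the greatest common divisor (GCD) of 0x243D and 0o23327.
Convert 0x243D (hexadecimal) → 2×4096 + 4×256 + 3×16 + 13 = 9277 (decimal)
Convert 0o23327 (octal) → 2×4096 + 3×512 + 3×64 + 2×8 + 7 = 9943 (decimal)
Compute gcd(9277, 9943) = 1
1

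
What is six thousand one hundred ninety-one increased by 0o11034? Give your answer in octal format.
Convert six thousand one hundred ninety-one (English words) → 6×1000 + 1×100 + 91 = 6191 (decimal)
Convert 0o11034 (octal) → 1×4096 + 1×512 + 3×8 + 4 = 4636 (decimal)
Compute 6191 + 4636 = 10827
Convert 10827 (decimal) → 10827 = 2×4096 + 5×512 + 1×64 + 1×8 + 3 → 0o25113 (octal)
0o25113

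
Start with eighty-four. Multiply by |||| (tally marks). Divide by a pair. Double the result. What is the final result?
Convert eighty-four (English words) → 84 (decimal)
Start: 84
Convert |||| (tally marks) → 4 (decimal)
84 × 4 = 336
Convert a pair (colloquial) → 2 (decimal)
336 ÷ 2 = 168
168 × 2 = 336
336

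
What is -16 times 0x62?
Convert 0x62 (hexadecimal) → 6×16 + 2 = 98 (decimal)
Compute -16 × 98 = -1568
-1568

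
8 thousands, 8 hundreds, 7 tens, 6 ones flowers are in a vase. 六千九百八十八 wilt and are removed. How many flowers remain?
Convert 8 thousands, 8 hundreds, 7 tens, 6 ones (place-value notation) → 8×1000 + 8×100 + 7×10 + 6 = 8876 (decimal)
Convert 六千九百八十八 (Chinese numeral) → 6×1000 + 9×100 + 8×10 + 8 = 6988 (decimal)
Compute 8876 - 6988 = 1888
1888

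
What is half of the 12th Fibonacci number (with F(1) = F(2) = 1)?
The 12th Fibonacci number (with F(1) = F(2) = 1): 1, 1, 2, 3, 5, 8, 13, 21, 34, 55, 89, 144 → 144
Compute 144 ÷ 2 = 72
72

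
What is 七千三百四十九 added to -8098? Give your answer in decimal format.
Convert 七千三百四十九 (Chinese numeral) → 7×1000 + 3×100 + 4×10 + 9 = 7349 (decimal)
Compute 7349 + -8098 = -749
-749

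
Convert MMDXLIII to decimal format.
Convert MMDXLIII (Roman numeral) → 1000 + 1000 + 500 + 40 + 1 + 1 + 1 = 2543 (decimal)
2543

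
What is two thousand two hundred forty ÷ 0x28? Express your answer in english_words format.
Convert two thousand two hundred forty (English words) → 2×1000 + 2×100 + 40 = 2240 (decimal)
Convert 0x28 (hexadecimal) → 2×16 + 8 = 40 (decimal)
Compute 2240 ÷ 40 = 56
Convert 56 (decimal) → fifty-six (English words)
fifty-six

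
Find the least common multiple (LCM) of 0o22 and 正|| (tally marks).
Convert 0o22 (octal) → 2×8 + 2 = 18 (decimal)
Convert 正|| (tally marks) → 5 + 2 = 7 (decimal)
Compute lcm(18, 7) = 126
126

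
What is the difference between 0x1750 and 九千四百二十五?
Convert 0x1750 (hexadecimal) → 1×4096 + 7×256 + 5×16 = 5968 (decimal)
Convert 九千四百二十五 (Chinese numeral) → 9×1000 + 4×100 + 2×10 + 5 = 9425 (decimal)
Difference: |5968 - 9425| = 3457
3457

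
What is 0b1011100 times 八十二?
Convert 0b1011100 (binary) → 64 + 16 + 8 + 4 = 92 (decimal)
Convert 八十二 (Chinese numeral) → 8×10 + 2 = 82 (decimal)
Compute 92 × 82 = 7544
7544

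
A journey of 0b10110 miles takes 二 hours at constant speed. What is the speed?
Convert 0b10110 (binary) → 16 + 4 + 2 = 22 (decimal)
Convert 二 (Chinese numeral) → 2 (decimal)
Compute 22 ÷ 2 = 11
11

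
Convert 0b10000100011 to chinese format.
Convert 0b10000100011 (binary) → 1024 + 32 + 2 + 1 = 1059 (decimal)
Convert 1059 (decimal) → 1059 = 1×1000 + 5×10 + 9 → 一千零五十九 (Chinese numeral)
一千零五十九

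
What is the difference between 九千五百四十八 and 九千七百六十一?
Convert 九千五百四十八 (Chinese numeral) → 9×1000 + 5×100 + 4×10 + 8 = 9548 (decimal)
Convert 九千七百六十一 (Chinese numeral) → 9×1000 + 7×100 + 6×10 + 1 = 9761 (decimal)
Difference: |9548 - 9761| = 213
213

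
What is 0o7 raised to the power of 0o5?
Convert 0o7 (octal) → 7 (decimal)
Convert 0o5 (octal) → 5 (decimal)
Compute 7 ^ 5 = 16807
16807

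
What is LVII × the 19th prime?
Convert LVII (Roman numeral) → 50 + 5 + 1 + 1 = 57 (decimal)
Convert the 19th prime (prime index) → 67 (decimal)
Compute 57 × 67 = 3819
3819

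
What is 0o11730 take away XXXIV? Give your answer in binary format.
Convert 0o11730 (octal) → 1×4096 + 1×512 + 7×64 + 3×8 = 5080 (decimal)
Convert XXXIV (Roman numeral) → 10 + 10 + 10 + 4 = 34 (decimal)
Compute 5080 - 34 = 5046
Convert 5046 (decimal) → 5046 = 4096 + 512 + 256 + 128 + 32 + 16 + 4 + 2 → 0b1001110110110 (binary)
0b1001110110110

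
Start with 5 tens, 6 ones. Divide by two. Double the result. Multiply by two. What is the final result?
Convert 5 tens, 6 ones (place-value notation) → 5×10 + 6 = 56 (decimal)
Start: 56
Convert two (English words) → 2 (decimal)
56 ÷ 2 = 28
28 × 2 = 56
Convert two (English words) → 2 (decimal)
56 × 2 = 112
112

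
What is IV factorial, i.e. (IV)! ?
Convert IV (Roman numeral) → 4 (decimal)
Compute 4! = 24
24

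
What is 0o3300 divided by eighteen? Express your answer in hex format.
Convert 0o3300 (octal) → 3×512 + 3×64 = 1728 (decimal)
Convert eighteen (English words) → 18 (decimal)
Compute 1728 ÷ 18 = 96
Convert 96 (decimal) → 96 = 6×16 → 0x60 (hexadecimal)
0x60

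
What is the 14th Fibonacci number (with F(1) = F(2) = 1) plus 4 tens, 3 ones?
The 14th Fibonacci number (with F(1) = F(2) = 1): 1, 1, 2, 3, 5, 8, 13, 21, 34, 55, 89, 144, 233, 377 → 377
Convert 4 tens, 3 ones (place-value notation) → 4×10 + 3 = 43 (decimal)
Compute 377 + 43 = 420
420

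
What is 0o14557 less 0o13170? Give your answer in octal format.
Convert 0o14557 (octal) → 1×4096 + 4×512 + 5×64 + 5×8 + 7 = 6511 (decimal)
Convert 0o13170 (octal) → 1×4096 + 3×512 + 1×64 + 7×8 = 5752 (decimal)
Compute 6511 - 5752 = 759
Convert 759 (decimal) → 759 = 1×512 + 3×64 + 6×8 + 7 → 0o1367 (octal)
0o1367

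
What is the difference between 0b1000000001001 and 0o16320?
Convert 0b1000000001001 (binary) → 4096 + 8 + 1 = 4105 (decimal)
Convert 0o16320 (octal) → 1×4096 + 6×512 + 3×64 + 2×8 = 7376 (decimal)
Difference: |4105 - 7376| = 3271
3271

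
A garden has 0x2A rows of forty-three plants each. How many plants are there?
Convert forty-three (English words) → 43 (decimal)
Convert 0x2A (hexadecimal) → 2×16 + 10 = 42 (decimal)
Compute 43 × 42 = 1806
1806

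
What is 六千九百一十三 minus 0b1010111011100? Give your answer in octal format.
Convert 六千九百一十三 (Chinese numeral) → 6×1000 + 9×100 + 1×10 + 3 = 6913 (decimal)
Convert 0b1010111011100 (binary) → 4096 + 1024 + 256 + 128 + 64 + 16 + 8 + 4 = 5596 (decimal)
Compute 6913 - 5596 = 1317
Convert 1317 (decimal) → 1317 = 2×512 + 4×64 + 4×8 + 5 → 0o2445 (octal)
0o2445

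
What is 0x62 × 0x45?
Convert 0x62 (hexadecimal) → 6×16 + 2 = 98 (decimal)
Convert 0x45 (hexadecimal) → 4×16 + 5 = 69 (decimal)
Compute 98 × 69 = 6762
6762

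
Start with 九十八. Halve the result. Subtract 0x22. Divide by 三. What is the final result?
Convert 九十八 (Chinese numeral) → 9×10 + 8 = 98 (decimal)
Start: 98
98 ÷ 2 = 49
Convert 0x22 (hexadecimal) → 2×16 + 2 = 34 (decimal)
49 - 34 = 15
Convert 三 (Chinese numeral) → 3 (decimal)
15 ÷ 3 = 5
5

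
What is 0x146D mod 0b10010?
Convert 0x146D (hexadecimal) → 1×4096 + 4×256 + 6×16 + 13 = 5229 (decimal)
Convert 0b10010 (binary) → 16 + 2 = 18 (decimal)
Compute 5229 mod 18 = 9
9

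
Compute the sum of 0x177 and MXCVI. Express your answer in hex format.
Convert 0x177 (hexadecimal) → 1×256 + 7×16 + 7 = 375 (decimal)
Convert MXCVI (Roman numeral) → 1000 + 90 + 5 + 1 = 1096 (decimal)
Compute 375 + 1096 = 1471
Convert 1471 (decimal) → 1471 = 5×256 + 11×16 + 15 → 0x5BF (hexadecimal)
0x5BF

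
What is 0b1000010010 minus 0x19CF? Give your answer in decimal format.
Convert 0b1000010010 (binary) → 512 + 16 + 2 = 530 (decimal)
Convert 0x19CF (hexadecimal) → 1×4096 + 9×256 + 12×16 + 15 = 6607 (decimal)
Compute 530 - 6607 = -6077
-6077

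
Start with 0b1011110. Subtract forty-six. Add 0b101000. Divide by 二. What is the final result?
Convert 0b1011110 (binary) → 64 + 16 + 8 + 4 + 2 = 94 (decimal)
Start: 94
Convert forty-six (English words) → 46 (decimal)
94 - 46 = 48
Convert 0b101000 (binary) → 32 + 8 = 40 (decimal)
48 + 40 = 88
Convert 二 (Chinese numeral) → 2 (decimal)
88 ÷ 2 = 44
44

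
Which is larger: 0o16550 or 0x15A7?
Convert 0o16550 (octal) → 1×4096 + 6×512 + 5×64 + 5×8 = 7528 (decimal)
Convert 0x15A7 (hexadecimal) → 1×4096 + 5×256 + 10×16 + 7 = 5543 (decimal)
Compare 7528 vs 5543: larger = 7528
7528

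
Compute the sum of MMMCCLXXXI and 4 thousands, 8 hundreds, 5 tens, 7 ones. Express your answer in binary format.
Convert MMMCCLXXXI (Roman numeral) → 1000 + 1000 + 1000 + 100 + 100 + 50 + 10 + 10 + 10 + 1 = 3281 (decimal)
Convert 4 thousands, 8 hundreds, 5 tens, 7 ones (place-value notation) → 4×1000 + 8×100 + 5×10 + 7 = 4857 (decimal)
Compute 3281 + 4857 = 8138
Convert 8138 (decimal) → 8138 = 4096 + 2048 + 1024 + 512 + 256 + 128 + 64 + 8 + 2 → 0b1111111001010 (binary)
0b1111111001010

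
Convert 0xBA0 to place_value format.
Convert 0xBA0 (hexadecimal) → 11×256 + 10×16 = 2976 (decimal)
Convert 2976 (decimal) → 2976 = 2×1000 + 9×100 + 7×10 + 6 → 2 thousands, 9 hundreds, 7 tens, 6 ones (place-value notation)
2 thousands, 9 hundreds, 7 tens, 6 ones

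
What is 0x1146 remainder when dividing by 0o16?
Convert 0x1146 (hexadecimal) → 1×4096 + 1×256 + 4×16 + 6 = 4422 (decimal)
Convert 0o16 (octal) → 1×8 + 6 = 14 (decimal)
Compute 4422 mod 14 = 12
12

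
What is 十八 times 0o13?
Convert 十八 (Chinese numeral) → 1×10 + 8 = 18 (decimal)
Convert 0o13 (octal) → 1×8 + 3 = 11 (decimal)
Compute 18 × 11 = 198
198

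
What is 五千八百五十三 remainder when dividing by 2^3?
Convert 五千八百五十三 (Chinese numeral) → 5×1000 + 8×100 + 5×10 + 3 = 5853 (decimal)
Convert 2^3 (power) → 8 (decimal)
Compute 5853 mod 8 = 5
5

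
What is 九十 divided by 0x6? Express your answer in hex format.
Convert 九十 (Chinese numeral) → 9×10 = 90 (decimal)
Convert 0x6 (hexadecimal) → 6 (decimal)
Compute 90 ÷ 6 = 15
Convert 15 (decimal) → 0xF (hexadecimal)
0xF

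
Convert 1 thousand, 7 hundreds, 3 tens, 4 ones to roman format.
Convert 1 thousand, 7 hundreds, 3 tens, 4 ones (place-value notation) → 1×1000 + 7×100 + 3×10 + 4 = 1734 (decimal)
Convert 1734 (decimal) → 1734 = 1000 + 500 + 100 + 100 + 10 + 10 + 10 + 4 → MDCCXXXIV (Roman numeral)
MDCCXXXIV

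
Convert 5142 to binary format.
Convert 5142 (decimal) → 5142 = 4096 + 1024 + 16 + 4 + 2 → 0b1010000010110 (binary)
0b1010000010110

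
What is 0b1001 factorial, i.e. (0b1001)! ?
Convert 0b1001 (binary) → 8 + 1 = 9 (decimal)
Compute 9! = 362880
362880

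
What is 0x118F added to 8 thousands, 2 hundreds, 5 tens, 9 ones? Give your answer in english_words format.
Convert 0x118F (hexadecimal) → 1×4096 + 1×256 + 8×16 + 15 = 4495 (decimal)
Convert 8 thousands, 2 hundreds, 5 tens, 9 ones (place-value notation) → 8×1000 + 2×100 + 5×10 + 9 = 8259 (decimal)
Compute 4495 + 8259 = 12754
Convert 12754 (decimal) → 12754 = 12×1000 + 7×100 + 54 → twelve thousand seven hundred fifty-four (English words)
twelve thousand seven hundred fifty-four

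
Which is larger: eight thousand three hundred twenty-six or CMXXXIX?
Convert eight thousand three hundred twenty-six (English words) → 8×1000 + 3×100 + 26 = 8326 (decimal)
Convert CMXXXIX (Roman numeral) → 900 + 10 + 10 + 10 + 9 = 939 (decimal)
Compare 8326 vs 939: larger = 8326
8326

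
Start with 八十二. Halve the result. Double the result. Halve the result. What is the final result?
Convert 八十二 (Chinese numeral) → 8×10 + 2 = 82 (decimal)
Start: 82
82 ÷ 2 = 41
41 × 2 = 82
82 ÷ 2 = 41
41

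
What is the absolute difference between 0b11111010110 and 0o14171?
Convert 0b11111010110 (binary) → 1024 + 512 + 256 + 128 + 64 + 16 + 4 + 2 = 2006 (decimal)
Convert 0o14171 (octal) → 1×4096 + 4×512 + 1×64 + 7×8 + 1 = 6265 (decimal)
Compute |2006 - 6265| = 4259
4259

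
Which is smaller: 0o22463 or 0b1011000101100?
Convert 0o22463 (octal) → 2×4096 + 2×512 + 4×64 + 6×8 + 3 = 9523 (decimal)
Convert 0b1011000101100 (binary) → 4096 + 1024 + 512 + 32 + 8 + 4 = 5676 (decimal)
Compare 9523 vs 5676: smaller = 5676
5676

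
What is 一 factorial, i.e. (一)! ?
Convert 一 (Chinese numeral) → 1 (decimal)
Compute 1! = 1
1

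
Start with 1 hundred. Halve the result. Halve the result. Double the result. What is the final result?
Convert 1 hundred (place-value notation) → 1×100 = 100 (decimal)
Start: 100
100 ÷ 2 = 50
50 ÷ 2 = 25
25 × 2 = 50
50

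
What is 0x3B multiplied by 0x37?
Convert 0x3B (hexadecimal) → 3×16 + 11 = 59 (decimal)
Convert 0x37 (hexadecimal) → 3×16 + 7 = 55 (decimal)
Compute 59 × 55 = 3245
3245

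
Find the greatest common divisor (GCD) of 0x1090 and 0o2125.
Convert 0x1090 (hexadecimal) → 1×4096 + 9×16 = 4240 (decimal)
Convert 0o2125 (octal) → 2×512 + 1×64 + 2×8 + 5 = 1109 (decimal)
Compute gcd(4240, 1109) = 1
1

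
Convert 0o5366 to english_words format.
Convert 0o5366 (octal) → 5×512 + 3×64 + 6×8 + 6 = 2806 (decimal)
Convert 2806 (decimal) → 2806 = 2×1000 + 8×100 + 6 → two thousand eight hundred six (English words)
two thousand eight hundred six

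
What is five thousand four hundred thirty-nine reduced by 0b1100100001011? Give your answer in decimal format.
Convert five thousand four hundred thirty-nine (English words) → 5×1000 + 4×100 + 39 = 5439 (decimal)
Convert 0b1100100001011 (binary) → 4096 + 2048 + 256 + 8 + 2 + 1 = 6411 (decimal)
Compute 5439 - 6411 = -972
-972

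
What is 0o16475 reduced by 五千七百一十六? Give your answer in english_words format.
Convert 0o16475 (octal) → 1×4096 + 6×512 + 4×64 + 7×8 + 5 = 7485 (decimal)
Convert 五千七百一十六 (Chinese numeral) → 5×1000 + 7×100 + 1×10 + 6 = 5716 (decimal)
Compute 7485 - 5716 = 1769
Convert 1769 (decimal) → 1769 = 1×1000 + 7×100 + 69 → one thousand seven hundred sixty-nine (English words)
one thousand seven hundred sixty-nine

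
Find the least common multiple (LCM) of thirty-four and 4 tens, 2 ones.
Convert thirty-four (English words) → 34 (decimal)
Convert 4 tens, 2 ones (place-value notation) → 4×10 + 2 = 42 (decimal)
Compute lcm(34, 42) = 714
714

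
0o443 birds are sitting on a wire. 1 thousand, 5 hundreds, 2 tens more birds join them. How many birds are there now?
Convert 0o443 (octal) → 4×64 + 4×8 + 3 = 291 (decimal)
Convert 1 thousand, 5 hundreds, 2 tens (place-value notation) → 1×1000 + 5×100 + 2×10 = 1520 (decimal)
Compute 291 + 1520 = 1811
1811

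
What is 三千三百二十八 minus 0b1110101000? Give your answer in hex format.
Convert 三千三百二十八 (Chinese numeral) → 3×1000 + 3×100 + 2×10 + 8 = 3328 (decimal)
Convert 0b1110101000 (binary) → 512 + 256 + 128 + 32 + 8 = 936 (decimal)
Compute 3328 - 936 = 2392
Convert 2392 (decimal) → 2392 = 9×256 + 5×16 + 8 → 0x958 (hexadecimal)
0x958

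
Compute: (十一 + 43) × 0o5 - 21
Convert 十一 (Chinese numeral) → 1×10 + 1 = 11 (decimal)
Convert 0o5 (octal) → 5 (decimal)
Expression in decimal: (11 + 43) × 5 - 21
Parentheses first: 11 + 43 = 54
Multiply: 54 × 5 = 270
Subtract: 270 - 21 = 249
249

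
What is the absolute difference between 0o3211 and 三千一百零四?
Convert 0o3211 (octal) → 3×512 + 2×64 + 1×8 + 1 = 1673 (decimal)
Convert 三千一百零四 (Chinese numeral) → 3×1000 + 1×100 + 4 = 3104 (decimal)
Compute |1673 - 3104| = 1431
1431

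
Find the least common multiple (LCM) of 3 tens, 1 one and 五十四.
Convert 3 tens, 1 one (place-value notation) → 3×10 + 1 = 31 (decimal)
Convert 五十四 (Chinese numeral) → 5×10 + 4 = 54 (decimal)
Compute lcm(31, 54) = 1674
1674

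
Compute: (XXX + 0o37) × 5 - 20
Convert XXX (Roman numeral) → 10 + 10 + 10 = 30 (decimal)
Convert 0o37 (octal) → 3×8 + 7 = 31 (decimal)
Expression in decimal: (30 + 31) × 5 - 20
Parentheses first: 30 + 31 = 61
Multiply: 61 × 5 = 305
Subtract: 305 - 20 = 285
285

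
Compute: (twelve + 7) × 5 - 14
Convert twelve (English words) → 12 (decimal)
Expression in decimal: (12 + 7) × 5 - 14
Parentheses first: 12 + 7 = 19
Multiply: 19 × 5 = 95
Subtract: 95 - 14 = 81
81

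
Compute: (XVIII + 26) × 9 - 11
Convert XVIII (Roman numeral) → 10 + 5 + 1 + 1 + 1 = 18 (decimal)
Expression in decimal: (18 + 26) × 9 - 11
Parentheses first: 18 + 26 = 44
Multiply: 44 × 9 = 396
Subtract: 396 - 11 = 385
385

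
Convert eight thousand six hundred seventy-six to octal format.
Convert eight thousand six hundred seventy-six (English words) → 8×1000 + 6×100 + 76 = 8676 (decimal)
Convert 8676 (decimal) → 8676 = 2×4096 + 7×64 + 4×8 + 4 → 0o20744 (octal)
0o20744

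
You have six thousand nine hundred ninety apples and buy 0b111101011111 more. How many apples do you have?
Convert six thousand nine hundred ninety (English words) → 6×1000 + 9×100 + 90 = 6990 (decimal)
Convert 0b111101011111 (binary) → 2048 + 1024 + 512 + 256 + 64 + 16 + 8 + 4 + 2 + 1 = 3935 (decimal)
Compute 6990 + 3935 = 10925
10925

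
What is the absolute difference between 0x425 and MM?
Convert 0x425 (hexadecimal) → 4×256 + 2×16 + 5 = 1061 (decimal)
Convert MM (Roman numeral) → 1000 + 1000 = 2000 (decimal)
Compute |1061 - 2000| = 939
939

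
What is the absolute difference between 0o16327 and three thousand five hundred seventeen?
Convert 0o16327 (octal) → 1×4096 + 6×512 + 3×64 + 2×8 + 7 = 7383 (decimal)
Convert three thousand five hundred seventeen (English words) → 3×1000 + 5×100 + 17 = 3517 (decimal)
Compute |7383 - 3517| = 3866
3866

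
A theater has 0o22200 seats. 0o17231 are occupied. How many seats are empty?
Convert 0o22200 (octal) → 2×4096 + 2×512 + 2×64 = 9344 (decimal)
Convert 0o17231 (octal) → 1×4096 + 7×512 + 2×64 + 3×8 + 1 = 7833 (decimal)
Compute 9344 - 7833 = 1511
1511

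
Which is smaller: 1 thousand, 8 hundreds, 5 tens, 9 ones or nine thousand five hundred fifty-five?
Convert 1 thousand, 8 hundreds, 5 tens, 9 ones (place-value notation) → 1×1000 + 8×100 + 5×10 + 9 = 1859 (decimal)
Convert nine thousand five hundred fifty-five (English words) → 9×1000 + 5×100 + 55 = 9555 (decimal)
Compare 1859 vs 9555: smaller = 1859
1859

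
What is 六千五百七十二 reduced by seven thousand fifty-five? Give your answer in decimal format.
Convert 六千五百七十二 (Chinese numeral) → 6×1000 + 5×100 + 7×10 + 2 = 6572 (decimal)
Convert seven thousand fifty-five (English words) → 7×1000 + 55 = 7055 (decimal)
Compute 6572 - 7055 = -483
-483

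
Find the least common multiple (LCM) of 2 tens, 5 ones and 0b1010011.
Convert 2 tens, 5 ones (place-value notation) → 2×10 + 5 = 25 (decimal)
Convert 0b1010011 (binary) → 64 + 16 + 2 + 1 = 83 (decimal)
Compute lcm(25, 83) = 2075
2075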